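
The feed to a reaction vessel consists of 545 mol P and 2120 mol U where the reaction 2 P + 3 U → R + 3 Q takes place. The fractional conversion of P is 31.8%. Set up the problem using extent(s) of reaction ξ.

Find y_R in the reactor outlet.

0.0336

P reacted = 0.318 × 545 = 173.3 mol; ν_P = −2, so ξ = 173.3/2 = 86.66 mol.
Outlet amounts (n = n₀ + ν ξ):
  P: 545 − 2(86.66) = 371.7
  U: 2120 − 3(86.66) = 1860
  R: 0 + 1(86.66) = 86.66
  Q: 0 + 3(86.66) = 260
Total out = 2578 mol; y_R = 86.66 / 2578 = 0.03361.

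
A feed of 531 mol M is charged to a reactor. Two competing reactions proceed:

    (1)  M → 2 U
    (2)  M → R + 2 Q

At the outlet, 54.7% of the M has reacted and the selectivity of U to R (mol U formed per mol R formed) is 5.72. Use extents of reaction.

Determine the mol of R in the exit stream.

Conversion of M: M consumed = 0.547 × 531 = 290.5 mol = 1ξ₁ + 1ξ₂.
Selectivity: 2ξ₁ / (1ξ₂) = 5.72 → ξ₁ = 2.86 ξ₂.
Substitute: (1·2.86 + 1) ξ₂ = 290.5 → ξ₂ = 75.25 mol, ξ₁ = 215.2 mol.
Outlet amounts (n = n₀ + Σ ν·ξ):
  M: 531 − 1(215.2) − 1(75.25) = 240.5
  U: 0 + 2(215.2) = 430.4
  R: 0 + 1(75.25) = 75.25
  Q: 0 + 2(75.25) = 150.5

75.2 mol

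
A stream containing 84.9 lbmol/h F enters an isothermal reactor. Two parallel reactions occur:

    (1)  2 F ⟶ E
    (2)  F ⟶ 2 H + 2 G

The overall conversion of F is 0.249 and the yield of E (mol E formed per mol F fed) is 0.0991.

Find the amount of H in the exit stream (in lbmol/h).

Yield of E: 1ξ₁ / 84.9 = 0.0991 → ξ₁ = 8.414 lbmol/h.
Conversion of F: 2ξ₁ + 1ξ₂ = 0.249 × 84.9 = 21.14 → ξ₂ = 4.313 lbmol/h.
Outlet amounts (n = n₀ + Σ ν·ξ):
  F: 84.9 − 2(8.414) − 1(4.313) = 63.76
  E: 0 + 1(8.414) = 8.414
  H: 0 + 2(4.313) = 8.626
  G: 0 + 2(4.313) = 8.626

8.63 lbmol/h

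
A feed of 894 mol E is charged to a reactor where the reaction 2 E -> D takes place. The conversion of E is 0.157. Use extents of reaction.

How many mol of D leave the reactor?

E reacted = 0.157 × 894 = 140.4 mol; ν_E = −2, so ξ = 140.4/2 = 70.18 mol.
Outlet amounts (n = n₀ + ν ξ):
  E: 894 − 2(70.18) = 753.6
  D: 0 + 1(70.18) = 70.18

70.2 mol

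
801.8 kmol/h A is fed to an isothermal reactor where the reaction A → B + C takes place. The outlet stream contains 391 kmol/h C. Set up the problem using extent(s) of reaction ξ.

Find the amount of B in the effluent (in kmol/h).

For C: n = n₀ + 1ξ → 391 = 0 + 1ξ, giving ξ = 391 kmol/h.
Outlet amounts (n = n₀ + ν ξ):
  A: 801.8 − 1(391) = 410.8
  B: 0 + 1(391) = 391
  C: 0 + 1(391) = 391

391 kmol/h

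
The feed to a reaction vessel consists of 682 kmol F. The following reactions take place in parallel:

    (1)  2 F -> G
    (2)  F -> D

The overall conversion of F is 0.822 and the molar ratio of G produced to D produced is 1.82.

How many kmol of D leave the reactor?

Conversion of F: F consumed = 0.822 × 682 = 560.6 kmol = 2ξ₁ + 1ξ₂.
Selectivity: 1ξ₁ / (1ξ₂) = 1.82 → ξ₁ = 1.82 ξ₂.
Substitute: (2·1.82 + 1) ξ₂ = 560.6 → ξ₂ = 120.8 kmol, ξ₁ = 219.9 kmol.
Outlet amounts (n = n₀ + Σ ν·ξ):
  F: 682 − 2(219.9) − 1(120.8) = 121.4
  G: 0 + 1(219.9) = 219.9
  D: 0 + 1(120.8) = 120.8

121 kmol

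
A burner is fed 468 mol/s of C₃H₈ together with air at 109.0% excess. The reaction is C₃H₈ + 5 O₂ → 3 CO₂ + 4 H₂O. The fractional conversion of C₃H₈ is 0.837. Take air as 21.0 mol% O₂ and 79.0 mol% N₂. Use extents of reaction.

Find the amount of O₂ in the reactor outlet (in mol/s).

2930 mol/s

Stoichiometric O₂ = 5 × 468 = 2340 mol/s; O₂ fed = 2340 × 2.090 = 4891 mol/s.
N₂ fed = 4891 × 79/21 = 18400 mol/s.
Fuel reacted = 0.837 × 468 → ξ = 391.7 mol/s.
Outlet (n = n₀ + ν ξ):
  C₃H₈: 468 − 1(391.7) = 76.28
  O₂: 4891 − 5(391.7) = 2932
  N₂: 18400 (inert)
  CO₂: 0 + 3(391.7) = 1175
  H₂O: 0 + 4(391.7) = 1567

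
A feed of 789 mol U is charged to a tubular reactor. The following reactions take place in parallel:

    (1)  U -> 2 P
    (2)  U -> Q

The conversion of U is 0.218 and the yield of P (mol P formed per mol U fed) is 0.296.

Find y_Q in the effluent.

0.061

Yield of P: 2ξ₁ / 789 = 0.296 → ξ₁ = 116.8 mol.
Conversion of U: 1ξ₁ + 1ξ₂ = 0.218 × 789 = 172 → ξ₂ = 55.23 mol.
Outlet amounts (n = n₀ + Σ ν·ξ):
  U: 789 − 1(116.8) − 1(55.23) = 617
  P: 0 + 2(116.8) = 233.5
  Q: 0 + 1(55.23) = 55.23
Total out = 905.8 mol; y_Q = 55.23 / 905.8 = 0.06098.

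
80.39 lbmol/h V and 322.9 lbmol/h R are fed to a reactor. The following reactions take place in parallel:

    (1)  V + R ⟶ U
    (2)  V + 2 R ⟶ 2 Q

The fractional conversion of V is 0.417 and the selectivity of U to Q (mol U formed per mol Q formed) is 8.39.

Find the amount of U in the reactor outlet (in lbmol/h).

31.6 lbmol/h

Conversion of V: V consumed = 0.417 × 80.39 = 33.52 lbmol/h = 1ξ₁ + 1ξ₂.
Selectivity: 1ξ₁ / (2ξ₂) = 8.39 → ξ₁ = 16.78 ξ₂.
Substitute: (1·16.78 + 1) ξ₂ = 33.52 → ξ₂ = 1.885 lbmol/h, ξ₁ = 31.64 lbmol/h.
Outlet amounts (n = n₀ + Σ ν·ξ):
  V: 80.39 − 1(31.64) − 1(1.885) = 46.87
  R: 322.9 − 1(31.64) − 2(1.885) = 287.5
  U: 0 + 1(31.64) = 31.64
  Q: 0 + 2(1.885) = 3.771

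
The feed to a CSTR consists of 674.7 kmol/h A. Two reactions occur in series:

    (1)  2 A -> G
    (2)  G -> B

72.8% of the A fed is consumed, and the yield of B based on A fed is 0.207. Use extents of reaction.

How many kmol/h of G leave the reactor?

Conversion of A: A consumed = 2ξ₁ = 0.728 × 674.7 → ξ₁ = 245.6 kmol/h.
Yield of B: 1ξ₂ / 674.7 = 0.207 → ξ₂ = 139.7 kmol/h.
Outlet amounts (n = n₀ + Σ ν·ξ):
  A: 674.7 − 2(245.6) = 183.5
  G: 0 + 1(245.6) − 1(139.7) = 105.9
  B: 0 + 1(139.7) = 139.7

106 kmol/h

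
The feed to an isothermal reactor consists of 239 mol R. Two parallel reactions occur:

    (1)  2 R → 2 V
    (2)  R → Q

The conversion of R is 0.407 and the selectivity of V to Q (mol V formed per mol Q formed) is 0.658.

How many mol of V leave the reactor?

38.6 mol

Conversion of R: R consumed = 0.407 × 239 = 97.27 mol = 2ξ₁ + 1ξ₂.
Selectivity: 2ξ₁ / (1ξ₂) = 0.658 → ξ₁ = 0.329 ξ₂.
Substitute: (2·0.329 + 1) ξ₂ = 97.27 → ξ₂ = 58.67 mol, ξ₁ = 19.3 mol.
Outlet amounts (n = n₀ + Σ ν·ξ):
  R: 239 − 2(19.3) − 1(58.67) = 141.7
  V: 0 + 2(19.3) = 38.6
  Q: 0 + 1(58.67) = 58.67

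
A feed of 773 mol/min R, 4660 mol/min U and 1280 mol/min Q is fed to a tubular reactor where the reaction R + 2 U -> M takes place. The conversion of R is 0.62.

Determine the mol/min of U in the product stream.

3700 mol/min

R reacted = 0.62 × 773 = 479.3 mol/min; ν_R = −1, so ξ = 479.3/1 = 479.3 mol/min.
Outlet amounts (n = n₀ + ν ξ):
  R: 773 − 1(479.3) = 293.7
  U: 4660 − 2(479.3) = 3701
  M: 0 + 1(479.3) = 479.3
  Q: 1280 (inert)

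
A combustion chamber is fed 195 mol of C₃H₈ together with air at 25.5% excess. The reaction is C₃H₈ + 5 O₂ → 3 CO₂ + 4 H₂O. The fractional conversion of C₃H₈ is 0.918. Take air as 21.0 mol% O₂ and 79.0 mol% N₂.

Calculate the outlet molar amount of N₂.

Stoichiometric O₂ = 5 × 195 = 975 mol; O₂ fed = 975 × 1.255 = 1224 mol.
N₂ fed = 1224 × 79/21 = 4603 mol.
Fuel reacted = 0.918 × 195 → ξ = 179 mol.
Outlet (n = n₀ + ν ξ):
  C₃H₈: 195 − 1(179) = 15.99
  O₂: 1224 − 5(179) = 328.6
  N₂: 4603 (inert)
  CO₂: 0 + 3(179) = 537
  H₂O: 0 + 4(179) = 716

4600 mol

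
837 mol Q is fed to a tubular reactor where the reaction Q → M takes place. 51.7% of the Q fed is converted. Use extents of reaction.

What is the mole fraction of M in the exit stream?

0.517

Q reacted = 0.517 × 837 = 432.7 mol; ν_Q = −1, so ξ = 432.7/1 = 432.7 mol.
Outlet amounts (n = n₀ + ν ξ):
  Q: 837 − 1(432.7) = 404.3
  M: 0 + 1(432.7) = 432.7
Total out = 837 mol; y_M = 432.7 / 837 = 0.517.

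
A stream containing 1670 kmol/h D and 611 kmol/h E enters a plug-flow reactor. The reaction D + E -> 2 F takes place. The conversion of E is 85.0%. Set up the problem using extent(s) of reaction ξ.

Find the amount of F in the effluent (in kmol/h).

E reacted = 0.85 × 611 = 519.4 kmol/h; ν_E = −1, so ξ = 519.4/1 = 519.4 kmol/h.
Outlet amounts (n = n₀ + ν ξ):
  D: 1670 − 1(519.4) = 1151
  E: 611 − 1(519.4) = 91.65
  F: 0 + 2(519.4) = 1039

1040 kmol/h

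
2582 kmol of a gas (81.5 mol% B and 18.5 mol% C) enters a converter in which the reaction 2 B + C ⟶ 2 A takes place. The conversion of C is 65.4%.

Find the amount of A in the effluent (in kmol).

625 kmol

C reacted = 0.654 × 477.7 = 312.4 kmol; ν_C = −1, so ξ = 312.4/1 = 312.4 kmol.
Outlet amounts (n = n₀ + ν ξ):
  B: 2104 − 2(312.4) = 1480
  C: 477.7 − 1(312.4) = 165.3
  A: 0 + 2(312.4) = 624.8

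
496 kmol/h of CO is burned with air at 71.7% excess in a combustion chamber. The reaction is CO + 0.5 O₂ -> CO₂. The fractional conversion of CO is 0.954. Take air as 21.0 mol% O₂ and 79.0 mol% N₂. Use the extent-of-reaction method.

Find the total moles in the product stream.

2290 kmol/h

Stoichiometric O₂ = 0.5 × 496 = 248 kmol/h; O₂ fed = 248 × 1.717 = 425.8 kmol/h.
N₂ fed = 425.8 × 79/21 = 1602 kmol/h.
Fuel reacted = 0.954 × 496 → ξ = 473.2 kmol/h.
Outlet (n = n₀ + ν ξ):
  CO: 496 − 1(473.2) = 22.82
  O₂: 425.8 − 0.5(473.2) = 189.2
  N₂: 1602 (inert)
  CO₂: 0 + 1(473.2) = 473.2
Total out = 22.82 + 189.2 + 1602 + 473.2 = 2287 kmol/h.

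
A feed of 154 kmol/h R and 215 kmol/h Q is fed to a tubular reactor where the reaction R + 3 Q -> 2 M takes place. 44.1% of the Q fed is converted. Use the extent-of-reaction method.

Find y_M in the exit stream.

Q reacted = 0.441 × 215 = 94.81 kmol/h; ν_Q = −3, so ξ = 94.81/3 = 31.61 kmol/h.
Outlet amounts (n = n₀ + ν ξ):
  R: 154 − 1(31.61) = 122.4
  Q: 215 − 3(31.61) = 120.2
  M: 0 + 2(31.61) = 63.21
Total out = 305.8 kmol/h; y_M = 63.21 / 305.8 = 0.2067.

0.207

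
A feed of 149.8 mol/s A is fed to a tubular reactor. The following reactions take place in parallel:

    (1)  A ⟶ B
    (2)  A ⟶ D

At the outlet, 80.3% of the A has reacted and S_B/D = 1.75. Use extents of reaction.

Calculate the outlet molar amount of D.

43.7 mol/s

Conversion of A: A consumed = 0.803 × 149.8 = 120.3 mol/s = 1ξ₁ + 1ξ₂.
Selectivity: 1ξ₁ / (1ξ₂) = 1.75 → ξ₁ = 1.75 ξ₂.
Substitute: (1·1.75 + 1) ξ₂ = 120.3 → ξ₂ = 43.74 mol/s, ξ₁ = 76.55 mol/s.
Outlet amounts (n = n₀ + Σ ν·ξ):
  A: 149.8 − 1(76.55) − 1(43.74) = 29.51
  B: 0 + 1(76.55) = 76.55
  D: 0 + 1(43.74) = 43.74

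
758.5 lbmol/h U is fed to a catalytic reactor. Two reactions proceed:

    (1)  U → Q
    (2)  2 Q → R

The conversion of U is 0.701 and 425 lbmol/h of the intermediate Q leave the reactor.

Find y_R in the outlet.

Conversion of U: U consumed = 1ξ₁ = 0.701 × 758.5 → ξ₁ = 531.7 lbmol/h.
Q balance: n_Q = 0 + 1ξ₁ − 2ξ₂ = 425 → ξ₂ = (1·531.7 − 425)/2 = 53.35 lbmol/h.
Outlet amounts (n = n₀ + Σ ν·ξ):
  U: 758.5 − 1(531.7) = 226.8
  Q: 0 + 1(531.7) − 2(53.35) = 425
  R: 0 + 1(53.35) = 53.35
Total out = 705.1 lbmol/h; y_R = 53.35 / 705.1 = 0.07566.

0.0757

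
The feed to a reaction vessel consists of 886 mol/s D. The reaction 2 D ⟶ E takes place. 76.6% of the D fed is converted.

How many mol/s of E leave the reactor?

339 mol/s

D reacted = 0.766 × 886 = 678.7 mol/s; ν_D = −2, so ξ = 678.7/2 = 339.3 mol/s.
Outlet amounts (n = n₀ + ν ξ):
  D: 886 − 2(339.3) = 207.3
  E: 0 + 1(339.3) = 339.3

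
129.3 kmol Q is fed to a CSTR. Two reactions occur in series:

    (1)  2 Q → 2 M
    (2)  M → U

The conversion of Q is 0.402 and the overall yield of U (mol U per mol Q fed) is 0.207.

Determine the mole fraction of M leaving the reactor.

Conversion of Q: Q consumed = 2ξ₁ = 0.402 × 129.3 → ξ₁ = 25.99 kmol.
Yield of U: 1ξ₂ / 129.3 = 0.207 → ξ₂ = 26.77 kmol.
Outlet amounts (n = n₀ + Σ ν·ξ):
  Q: 129.3 − 2(25.99) = 77.32
  M: 0 + 2(25.99) − 1(26.77) = 25.21
  U: 0 + 1(26.77) = 26.77
Total out = 129.3 kmol; y_M = 25.21 / 129.3 = 0.195.

0.195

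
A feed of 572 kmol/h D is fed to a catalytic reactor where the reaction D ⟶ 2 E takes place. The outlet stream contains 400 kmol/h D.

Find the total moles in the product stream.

For D: n = n₀ − 1ξ → 400 = 572 − 1ξ, giving ξ = 172 kmol/h.
Outlet amounts (n = n₀ + ν ξ):
  D: 572 − 1(172) = 400
  E: 0 + 2(172) = 344
Total out = 400 + 344 = 744 kmol/h.

744 kmol/h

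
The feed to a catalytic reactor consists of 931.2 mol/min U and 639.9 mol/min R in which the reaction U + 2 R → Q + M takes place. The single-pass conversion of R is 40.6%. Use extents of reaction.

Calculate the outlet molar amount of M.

R reacted = 0.406 × 639.9 = 259.8 mol/min; ν_R = −2, so ξ = 259.8/2 = 129.9 mol/min.
Outlet amounts (n = n₀ + ν ξ):
  U: 931.2 − 1(129.9) = 801.3
  R: 639.9 − 2(129.9) = 380.1
  Q: 0 + 1(129.9) = 129.9
  M: 0 + 1(129.9) = 129.9

130 mol/min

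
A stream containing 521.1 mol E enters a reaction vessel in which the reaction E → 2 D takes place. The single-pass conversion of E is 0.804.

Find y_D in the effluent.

E reacted = 0.804 × 521.1 = 419 mol; ν_E = −1, so ξ = 419/1 = 419 mol.
Outlet amounts (n = n₀ + ν ξ):
  E: 521.1 − 1(419) = 102.1
  D: 0 + 2(419) = 837.9
Total out = 940.1 mol; y_D = 837.9 / 940.1 = 0.8914.

0.891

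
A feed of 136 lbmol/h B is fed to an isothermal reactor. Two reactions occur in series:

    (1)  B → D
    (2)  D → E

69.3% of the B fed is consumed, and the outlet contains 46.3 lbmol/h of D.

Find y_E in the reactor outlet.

0.353

Conversion of B: B consumed = 1ξ₁ = 0.693 × 136 → ξ₁ = 94.25 lbmol/h.
D balance: n_D = 0 + 1ξ₁ − 1ξ₂ = 46.3 → ξ₂ = (1·94.25 − 46.3)/1 = 47.95 lbmol/h.
Outlet amounts (n = n₀ + Σ ν·ξ):
  B: 136 − 1(94.25) = 41.75
  D: 0 + 1(94.25) − 1(47.95) = 46.3
  E: 0 + 1(47.95) = 47.95
Total out = 136 lbmol/h; y_E = 47.95 / 136 = 0.3526.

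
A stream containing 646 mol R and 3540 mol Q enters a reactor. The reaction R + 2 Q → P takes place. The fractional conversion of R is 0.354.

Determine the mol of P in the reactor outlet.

229 mol

R reacted = 0.354 × 646 = 228.7 mol; ν_R = −1, so ξ = 228.7/1 = 228.7 mol.
Outlet amounts (n = n₀ + ν ξ):
  R: 646 − 1(228.7) = 417.3
  Q: 3540 − 2(228.7) = 3083
  P: 0 + 1(228.7) = 228.7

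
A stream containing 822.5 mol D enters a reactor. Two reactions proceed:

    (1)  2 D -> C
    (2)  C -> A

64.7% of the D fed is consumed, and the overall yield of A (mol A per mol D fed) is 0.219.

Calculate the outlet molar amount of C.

86 mol

Conversion of D: D consumed = 2ξ₁ = 0.647 × 822.5 → ξ₁ = 266.1 mol.
Yield of A: 1ξ₂ / 822.5 = 0.219 → ξ₂ = 180.1 mol.
Outlet amounts (n = n₀ + Σ ν·ξ):
  D: 822.5 − 2(266.1) = 290.3
  C: 0 + 1(266.1) − 1(180.1) = 85.95
  A: 0 + 1(180.1) = 180.1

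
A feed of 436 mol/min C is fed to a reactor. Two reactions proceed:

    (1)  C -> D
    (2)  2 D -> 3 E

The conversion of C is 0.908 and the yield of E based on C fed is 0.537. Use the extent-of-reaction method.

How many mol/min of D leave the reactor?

240 mol/min

Conversion of C: C consumed = 1ξ₁ = 0.908 × 436 → ξ₁ = 395.9 mol/min.
Yield of E: 3ξ₂ / 436 = 0.537 → ξ₂ = 78.04 mol/min.
Outlet amounts (n = n₀ + Σ ν·ξ):
  C: 436 − 1(395.9) = 40.11
  D: 0 + 1(395.9) − 2(78.04) = 239.8
  E: 0 + 3(78.04) = 234.1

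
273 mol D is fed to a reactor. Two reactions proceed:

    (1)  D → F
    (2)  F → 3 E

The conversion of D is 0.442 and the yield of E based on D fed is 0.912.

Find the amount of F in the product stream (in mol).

37.7 mol

Conversion of D: D consumed = 1ξ₁ = 0.442 × 273 → ξ₁ = 120.7 mol.
Yield of E: 3ξ₂ / 273 = 0.912 → ξ₂ = 82.99 mol.
Outlet amounts (n = n₀ + Σ ν·ξ):
  D: 273 − 1(120.7) = 152.3
  F: 0 + 1(120.7) − 1(82.99) = 37.67
  E: 0 + 3(82.99) = 249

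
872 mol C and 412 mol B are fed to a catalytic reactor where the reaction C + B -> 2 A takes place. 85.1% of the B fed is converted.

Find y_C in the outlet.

B reacted = 0.851 × 412 = 350.6 mol; ν_B = −1, so ξ = 350.6/1 = 350.6 mol.
Outlet amounts (n = n₀ + ν ξ):
  C: 872 − 1(350.6) = 521.4
  B: 412 − 1(350.6) = 61.39
  A: 0 + 2(350.6) = 701.2
Total out = 1284 mol; y_C = 521.4 / 1284 = 0.4061.

0.406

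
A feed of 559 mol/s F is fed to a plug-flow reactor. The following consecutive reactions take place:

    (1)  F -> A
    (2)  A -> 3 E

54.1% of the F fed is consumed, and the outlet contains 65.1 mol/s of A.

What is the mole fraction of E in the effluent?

0.689

Conversion of F: F consumed = 1ξ₁ = 0.541 × 559 → ξ₁ = 302.4 mol/s.
A balance: n_A = 0 + 1ξ₁ − 1ξ₂ = 65.1 → ξ₂ = (1·302.4 − 65.1)/1 = 237.3 mol/s.
Outlet amounts (n = n₀ + Σ ν·ξ):
  F: 559 − 1(302.4) = 256.6
  A: 0 + 1(302.4) − 1(237.3) = 65.1
  E: 0 + 3(237.3) = 712
Total out = 1034 mol/s; y_E = 712 / 1034 = 0.6888.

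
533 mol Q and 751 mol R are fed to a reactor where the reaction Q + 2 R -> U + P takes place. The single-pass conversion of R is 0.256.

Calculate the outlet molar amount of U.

R reacted = 0.256 × 751 = 192.3 mol; ν_R = −2, so ξ = 192.3/2 = 96.13 mol.
Outlet amounts (n = n₀ + ν ξ):
  Q: 533 − 1(96.13) = 436.9
  R: 751 − 2(96.13) = 558.7
  U: 0 + 1(96.13) = 96.13
  P: 0 + 1(96.13) = 96.13

96.1 mol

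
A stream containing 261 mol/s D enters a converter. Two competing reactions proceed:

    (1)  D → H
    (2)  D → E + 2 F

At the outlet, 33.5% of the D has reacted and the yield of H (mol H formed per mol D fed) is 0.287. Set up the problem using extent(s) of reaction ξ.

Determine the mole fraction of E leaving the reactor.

Yield of H: 1ξ₁ / 261 = 0.287 → ξ₁ = 74.91 mol/s.
Conversion of D: 1ξ₁ + 1ξ₂ = 0.335 × 261 = 87.44 → ξ₂ = 12.53 mol/s.
Outlet amounts (n = n₀ + Σ ν·ξ):
  D: 261 − 1(74.91) − 1(12.53) = 173.6
  H: 0 + 1(74.91) = 74.91
  E: 0 + 1(12.53) = 12.53
  F: 0 + 2(12.53) = 25.06
Total out = 286.1 mol/s; y_E = 12.53 / 286.1 = 0.0438.

0.0438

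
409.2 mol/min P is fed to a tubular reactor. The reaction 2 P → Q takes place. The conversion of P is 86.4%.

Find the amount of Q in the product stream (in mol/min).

P reacted = 0.864 × 409.2 = 353.5 mol/min; ν_P = −2, so ξ = 353.5/2 = 176.8 mol/min.
Outlet amounts (n = n₀ + ν ξ):
  P: 409.2 − 2(176.8) = 55.65
  Q: 0 + 1(176.8) = 176.8

177 mol/min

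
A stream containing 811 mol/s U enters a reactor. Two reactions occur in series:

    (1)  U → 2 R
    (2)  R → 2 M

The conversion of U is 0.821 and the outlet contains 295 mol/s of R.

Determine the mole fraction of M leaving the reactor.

Conversion of U: U consumed = 1ξ₁ = 0.821 × 811 → ξ₁ = 665.8 mol/s.
R balance: n_R = 0 + 2ξ₁ − 1ξ₂ = 295 → ξ₂ = (2·665.8 − 295)/1 = 1037 mol/s.
Outlet amounts (n = n₀ + Σ ν·ξ):
  U: 811 − 1(665.8) = 145.2
  R: 0 + 2(665.8) − 1(1037) = 295
  M: 0 + 2(1037) = 2073
Total out = 2513 mol/s; y_M = 2073 / 2513 = 0.8249.

0.825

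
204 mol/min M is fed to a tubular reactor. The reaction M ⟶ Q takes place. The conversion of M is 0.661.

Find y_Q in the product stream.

M reacted = 0.661 × 204 = 134.8 mol/min; ν_M = −1, so ξ = 134.8/1 = 134.8 mol/min.
Outlet amounts (n = n₀ + ν ξ):
  M: 204 − 1(134.8) = 69.16
  Q: 0 + 1(134.8) = 134.8
Total out = 204 mol/min; y_Q = 134.8 / 204 = 0.661.

0.661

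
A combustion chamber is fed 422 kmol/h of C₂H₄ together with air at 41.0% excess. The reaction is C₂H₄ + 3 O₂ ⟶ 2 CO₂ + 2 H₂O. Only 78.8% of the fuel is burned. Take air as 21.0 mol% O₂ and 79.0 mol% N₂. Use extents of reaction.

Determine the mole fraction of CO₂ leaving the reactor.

Stoichiometric O₂ = 3 × 422 = 1266 kmol/h; O₂ fed = 1266 × 1.410 = 1785 kmol/h.
N₂ fed = 1785 × 79/21 = 6715 kmol/h.
Fuel reacted = 0.788 × 422 → ξ = 332.5 kmol/h.
Outlet (n = n₀ + ν ξ):
  C₂H₄: 422 − 1(332.5) = 89.46
  O₂: 1785 − 3(332.5) = 787.5
  N₂: 6715 (inert)
  CO₂: 0 + 2(332.5) = 665.1
  H₂O: 0 + 2(332.5) = 665.1
Total out = 8922 kmol/h; y_CO₂ = 665.1 / 8922 = 0.07454.

0.0745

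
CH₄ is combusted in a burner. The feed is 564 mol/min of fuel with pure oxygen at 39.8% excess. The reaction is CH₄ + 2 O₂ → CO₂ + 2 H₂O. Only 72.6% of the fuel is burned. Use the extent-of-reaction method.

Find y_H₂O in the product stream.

Stoichiometric O₂ = 2 × 564 = 1128 mol/min; O₂ fed = 1128 × 1.398 = 1577 mol/min.
Fuel reacted = 0.726 × 564 → ξ = 409.5 mol/min.
Outlet (n = n₀ + ν ξ):
  CH₄: 564 − 1(409.5) = 154.5
  O₂: 1577 − 2(409.5) = 758
  CO₂: 0 + 1(409.5) = 409.5
  H₂O: 0 + 2(409.5) = 818.9
Total out = 2141 mol/min; y_H₂O = 818.9 / 2141 = 0.3825.

0.383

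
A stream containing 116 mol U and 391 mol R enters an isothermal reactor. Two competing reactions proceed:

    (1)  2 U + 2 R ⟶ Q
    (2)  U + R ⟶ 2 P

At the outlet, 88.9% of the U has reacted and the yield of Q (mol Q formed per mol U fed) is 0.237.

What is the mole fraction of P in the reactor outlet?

0.227

Yield of Q: 1ξ₁ / 116 = 0.237 → ξ₁ = 27.49 mol.
Conversion of U: 2ξ₁ + 1ξ₂ = 0.889 × 116 = 103.1 → ξ₂ = 48.14 mol.
Outlet amounts (n = n₀ + Σ ν·ξ):
  U: 116 − 2(27.49) − 1(48.14) = 12.88
  R: 391 − 2(27.49) − 1(48.14) = 287.9
  Q: 0 + 1(27.49) = 27.49
  P: 0 + 2(48.14) = 96.28
Total out = 424.5 mol; y_P = 96.28 / 424.5 = 0.2268.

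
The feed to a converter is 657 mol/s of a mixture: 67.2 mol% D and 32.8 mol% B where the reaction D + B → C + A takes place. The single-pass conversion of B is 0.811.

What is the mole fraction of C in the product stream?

0.266

B reacted = 0.811 × 215.5 = 174.8 mol/s; ν_B = −1, so ξ = 174.8/1 = 174.8 mol/s.
Outlet amounts (n = n₀ + ν ξ):
  D: 441.5 − 1(174.8) = 266.7
  B: 215.5 − 1(174.8) = 40.73
  C: 0 + 1(174.8) = 174.8
  A: 0 + 1(174.8) = 174.8
Total out = 657 mol/s; y_C = 174.8 / 657 = 0.266.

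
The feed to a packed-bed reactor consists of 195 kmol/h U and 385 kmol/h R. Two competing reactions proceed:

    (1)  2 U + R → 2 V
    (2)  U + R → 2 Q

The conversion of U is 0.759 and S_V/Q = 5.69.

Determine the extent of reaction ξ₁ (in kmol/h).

Conversion of U: U consumed = 0.759 × 195 = 148 kmol/h = 2ξ₁ + 1ξ₂.
Selectivity: 2ξ₁ / (2ξ₂) = 5.69 → ξ₁ = 5.69 ξ₂.
Substitute: (2·5.69 + 1) ξ₂ = 148 → ξ₂ = 11.96 kmol/h, ξ₁ = 68.02 kmol/h.
Outlet amounts (n = n₀ + Σ ν·ξ):
  U: 195 − 2(68.02) − 1(11.96) = 47
  R: 385 − 1(68.02) − 1(11.96) = 305
  V: 0 + 2(68.02) = 136
  Q: 0 + 2(11.96) = 23.91

ξ₁ = 68 kmol/h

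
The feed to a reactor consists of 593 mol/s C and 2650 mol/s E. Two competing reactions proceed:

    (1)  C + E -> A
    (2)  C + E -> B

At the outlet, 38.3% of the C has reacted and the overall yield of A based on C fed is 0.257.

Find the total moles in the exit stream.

Yield of A: 1ξ₁ / 593 = 0.257 → ξ₁ = 152.4 mol/s.
Conversion of C: 1ξ₁ + 1ξ₂ = 0.383 × 593 = 227.1 → ξ₂ = 74.72 mol/s.
Outlet amounts (n = n₀ + Σ ν·ξ):
  C: 593 − 1(152.4) − 1(74.72) = 365.9
  E: 2650 − 1(152.4) − 1(74.72) = 2423
  A: 0 + 1(152.4) = 152.4
  B: 0 + 1(74.72) = 74.72
Total out = 365.9 + 2423 + 152.4 + 74.72 = 3016 mol/s.

3020 mol/s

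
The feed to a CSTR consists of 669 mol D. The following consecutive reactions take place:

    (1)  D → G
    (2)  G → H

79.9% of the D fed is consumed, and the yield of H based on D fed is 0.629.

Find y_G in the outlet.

0.17

Conversion of D: D consumed = 1ξ₁ = 0.799 × 669 → ξ₁ = 534.5 mol.
Yield of H: 1ξ₂ / 669 = 0.629 → ξ₂ = 420.8 mol.
Outlet amounts (n = n₀ + Σ ν·ξ):
  D: 669 − 1(534.5) = 134.5
  G: 0 + 1(534.5) − 1(420.8) = 113.7
  H: 0 + 1(420.8) = 420.8
Total out = 669 mol; y_G = 113.7 / 669 = 0.17.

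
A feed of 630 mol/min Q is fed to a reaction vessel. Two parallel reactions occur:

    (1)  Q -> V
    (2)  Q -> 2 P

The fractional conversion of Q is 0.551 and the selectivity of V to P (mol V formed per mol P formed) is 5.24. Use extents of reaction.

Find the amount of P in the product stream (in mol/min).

Conversion of Q: Q consumed = 0.551 × 630 = 347.1 mol/min = 1ξ₁ + 1ξ₂.
Selectivity: 1ξ₁ / (2ξ₂) = 5.24 → ξ₁ = 10.48 ξ₂.
Substitute: (1·10.48 + 1) ξ₂ = 347.1 → ξ₂ = 30.24 mol/min, ξ₁ = 316.9 mol/min.
Outlet amounts (n = n₀ + Σ ν·ξ):
  Q: 630 − 1(316.9) − 1(30.24) = 282.9
  V: 0 + 1(316.9) = 316.9
  P: 0 + 2(30.24) = 60.48

60.5 mol/min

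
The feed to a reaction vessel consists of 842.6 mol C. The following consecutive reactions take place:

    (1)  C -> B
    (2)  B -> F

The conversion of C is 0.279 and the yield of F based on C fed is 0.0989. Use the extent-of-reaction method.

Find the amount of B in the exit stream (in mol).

152 mol

Conversion of C: C consumed = 1ξ₁ = 0.279 × 842.6 → ξ₁ = 235.1 mol.
Yield of F: 1ξ₂ / 842.6 = 0.0989 → ξ₂ = 83.33 mol.
Outlet amounts (n = n₀ + Σ ν·ξ):
  C: 842.6 − 1(235.1) = 607.5
  B: 0 + 1(235.1) − 1(83.33) = 151.8
  F: 0 + 1(83.33) = 83.33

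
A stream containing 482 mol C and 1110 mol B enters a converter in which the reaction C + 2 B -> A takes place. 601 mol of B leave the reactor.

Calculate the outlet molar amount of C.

For B: n = n₀ − 2ξ → 601 = 1110 − 2ξ, giving ξ = 254.5 mol.
Outlet amounts (n = n₀ + ν ξ):
  C: 482 − 1(254.5) = 227.5
  B: 1110 − 2(254.5) = 601
  A: 0 + 1(254.5) = 254.5

228 mol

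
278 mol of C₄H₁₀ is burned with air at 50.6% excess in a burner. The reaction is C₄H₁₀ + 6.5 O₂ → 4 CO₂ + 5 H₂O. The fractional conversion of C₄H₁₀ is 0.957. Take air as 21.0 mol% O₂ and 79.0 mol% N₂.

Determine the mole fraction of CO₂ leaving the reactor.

0.078

Stoichiometric O₂ = 6.5 × 278 = 1807 mol; O₂ fed = 1807 × 1.506 = 2721 mol.
N₂ fed = 2721 × 79/21 = 10240 mol.
Fuel reacted = 0.957 × 278 → ξ = 266 mol.
Outlet (n = n₀ + ν ξ):
  C₄H₁₀: 278 − 1(266) = 11.95
  O₂: 2721 − 6.5(266) = 992
  N₂: 10240 (inert)
  CO₂: 0 + 4(266) = 1064
  H₂O: 0 + 5(266) = 1330
Total out = 13640 mol; y_CO₂ = 1064 / 13640 = 0.07804.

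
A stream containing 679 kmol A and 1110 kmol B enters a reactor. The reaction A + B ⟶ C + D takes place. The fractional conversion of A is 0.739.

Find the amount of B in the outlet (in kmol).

608 kmol

A reacted = 0.739 × 679 = 501.8 kmol; ν_A = −1, so ξ = 501.8/1 = 501.8 kmol.
Outlet amounts (n = n₀ + ν ξ):
  A: 679 − 1(501.8) = 177.2
  B: 1110 − 1(501.8) = 608.2
  C: 0 + 1(501.8) = 501.8
  D: 0 + 1(501.8) = 501.8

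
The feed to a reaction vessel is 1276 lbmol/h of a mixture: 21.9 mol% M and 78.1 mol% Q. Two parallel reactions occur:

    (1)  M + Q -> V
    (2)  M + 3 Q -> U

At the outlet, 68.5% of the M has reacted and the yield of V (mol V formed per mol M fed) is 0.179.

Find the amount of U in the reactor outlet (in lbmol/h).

141 lbmol/h

Yield of V: 1ξ₁ / 279.4 = 0.179 → ξ₁ = 50.02 lbmol/h.
Conversion of M: 1ξ₁ + 1ξ₂ = 0.685 × 279.4 = 191.4 → ξ₂ = 141.4 lbmol/h.
Outlet amounts (n = n₀ + Σ ν·ξ):
  M: 279.4 − 1(50.02) − 1(141.4) = 88.02
  Q: 996.6 − 1(50.02) − 3(141.4) = 522.3
  V: 0 + 1(50.02) = 50.02
  U: 0 + 1(141.4) = 141.4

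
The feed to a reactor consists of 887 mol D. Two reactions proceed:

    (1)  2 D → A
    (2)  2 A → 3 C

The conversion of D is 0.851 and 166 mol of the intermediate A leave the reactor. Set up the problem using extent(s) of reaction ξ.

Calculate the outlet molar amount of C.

Conversion of D: D consumed = 2ξ₁ = 0.851 × 887 → ξ₁ = 377.4 mol.
A balance: n_A = 0 + 1ξ₁ − 2ξ₂ = 166 → ξ₂ = (1·377.4 − 166)/2 = 105.7 mol.
Outlet amounts (n = n₀ + Σ ν·ξ):
  D: 887 − 2(377.4) = 132.2
  A: 0 + 1(377.4) − 2(105.7) = 166
  C: 0 + 3(105.7) = 317.1

317 mol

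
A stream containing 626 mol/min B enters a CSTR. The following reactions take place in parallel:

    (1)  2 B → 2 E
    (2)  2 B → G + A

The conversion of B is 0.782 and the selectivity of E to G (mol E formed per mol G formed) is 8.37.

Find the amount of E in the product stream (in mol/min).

Conversion of B: B consumed = 0.782 × 626 = 489.5 mol/min = 2ξ₁ + 2ξ₂.
Selectivity: 2ξ₁ / (1ξ₂) = 8.37 → ξ₁ = 4.185 ξ₂.
Substitute: (2·4.185 + 2) ξ₂ = 489.5 → ξ₂ = 47.21 mol/min, ξ₁ = 197.6 mol/min.
Outlet amounts (n = n₀ + Σ ν·ξ):
  B: 626 − 2(197.6) − 2(47.21) = 136.5
  E: 0 + 2(197.6) = 395.1
  G: 0 + 1(47.21) = 47.21
  A: 0 + 1(47.21) = 47.21

395 mol/min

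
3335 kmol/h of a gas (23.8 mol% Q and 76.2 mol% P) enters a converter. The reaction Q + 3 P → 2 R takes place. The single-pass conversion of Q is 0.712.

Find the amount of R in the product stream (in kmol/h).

1130 kmol/h

Q reacted = 0.712 × 793.7 = 565.1 kmol/h; ν_Q = −1, so ξ = 565.1/1 = 565.1 kmol/h.
Outlet amounts (n = n₀ + ν ξ):
  Q: 793.7 − 1(565.1) = 228.6
  P: 2541 − 3(565.1) = 845.9
  R: 0 + 2(565.1) = 1130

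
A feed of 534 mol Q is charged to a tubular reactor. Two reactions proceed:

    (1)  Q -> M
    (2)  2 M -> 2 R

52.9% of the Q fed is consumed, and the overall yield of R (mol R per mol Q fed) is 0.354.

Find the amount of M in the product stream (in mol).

Conversion of Q: Q consumed = 1ξ₁ = 0.529 × 534 → ξ₁ = 282.5 mol.
Yield of R: 2ξ₂ / 534 = 0.354 → ξ₂ = 94.52 mol.
Outlet amounts (n = n₀ + Σ ν·ξ):
  Q: 534 − 1(282.5) = 251.5
  M: 0 + 1(282.5) − 2(94.52) = 93.45
  R: 0 + 2(94.52) = 189

93.4 mol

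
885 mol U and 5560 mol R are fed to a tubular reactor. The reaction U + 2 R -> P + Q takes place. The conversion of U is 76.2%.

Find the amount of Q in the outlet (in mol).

674 mol

U reacted = 0.762 × 885 = 674.4 mol; ν_U = −1, so ξ = 674.4/1 = 674.4 mol.
Outlet amounts (n = n₀ + ν ξ):
  U: 885 − 1(674.4) = 210.6
  R: 5560 − 2(674.4) = 4211
  P: 0 + 1(674.4) = 674.4
  Q: 0 + 1(674.4) = 674.4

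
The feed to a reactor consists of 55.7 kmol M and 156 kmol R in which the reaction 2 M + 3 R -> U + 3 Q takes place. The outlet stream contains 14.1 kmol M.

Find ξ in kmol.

ξ = 20.8 kmol

For M: n = n₀ − 2ξ → 14.1 = 55.7 − 2ξ, giving ξ = 20.8 kmol.
Outlet amounts (n = n₀ + ν ξ):
  M: 55.7 − 2(20.8) = 14.1
  R: 156 − 3(20.8) = 93.6
  U: 0 + 1(20.8) = 20.8
  Q: 0 + 3(20.8) = 62.4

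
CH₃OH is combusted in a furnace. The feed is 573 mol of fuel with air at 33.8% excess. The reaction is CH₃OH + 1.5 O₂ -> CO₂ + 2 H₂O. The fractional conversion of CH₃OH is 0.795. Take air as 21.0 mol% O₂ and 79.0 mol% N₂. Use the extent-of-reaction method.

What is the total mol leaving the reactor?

6280 mol

Stoichiometric O₂ = 1.5 × 573 = 859.5 mol; O₂ fed = 859.5 × 1.338 = 1150 mol.
N₂ fed = 1150 × 79/21 = 4326 mol.
Fuel reacted = 0.795 × 573 → ξ = 455.5 mol.
Outlet (n = n₀ + ν ξ):
  CH₃OH: 573 − 1(455.5) = 117.5
  O₂: 1150 − 1.5(455.5) = 466.7
  N₂: 4326 (inert)
  CO₂: 0 + 1(455.5) = 455.5
  H₂O: 0 + 2(455.5) = 911.1
Total out = 117.5 + 466.7 + 4326 + 455.5 + 911.1 = 6277 mol.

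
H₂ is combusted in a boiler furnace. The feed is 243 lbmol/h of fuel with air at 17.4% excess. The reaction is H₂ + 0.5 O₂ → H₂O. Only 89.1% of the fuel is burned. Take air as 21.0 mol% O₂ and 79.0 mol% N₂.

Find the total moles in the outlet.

814 lbmol/h

Stoichiometric O₂ = 0.5 × 243 = 121.5 lbmol/h; O₂ fed = 121.5 × 1.174 = 142.6 lbmol/h.
N₂ fed = 142.6 × 79/21 = 536.6 lbmol/h.
Fuel reacted = 0.891 × 243 → ξ = 216.5 lbmol/h.
Outlet (n = n₀ + ν ξ):
  H₂: 243 − 1(216.5) = 26.49
  O₂: 142.6 − 0.5(216.5) = 34.38
  N₂: 536.6 (inert)
  H₂O: 0 + 1(216.5) = 216.5
Total out = 26.49 + 34.38 + 536.6 + 216.5 = 814 lbmol/h.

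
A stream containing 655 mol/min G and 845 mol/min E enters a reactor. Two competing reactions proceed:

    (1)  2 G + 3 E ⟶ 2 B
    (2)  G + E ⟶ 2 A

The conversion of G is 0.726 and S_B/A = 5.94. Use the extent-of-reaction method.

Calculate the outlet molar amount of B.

439 mol/min

Conversion of G: G consumed = 0.726 × 655 = 475.5 mol/min = 2ξ₁ + 1ξ₂.
Selectivity: 2ξ₁ / (2ξ₂) = 5.94 → ξ₁ = 5.94 ξ₂.
Substitute: (2·5.94 + 1) ξ₂ = 475.5 → ξ₂ = 36.92 mol/min, ξ₁ = 219.3 mol/min.
Outlet amounts (n = n₀ + Σ ν·ξ):
  G: 655 − 2(219.3) − 1(36.92) = 179.5
  E: 845 − 3(219.3) − 1(36.92) = 150.2
  B: 0 + 2(219.3) = 438.6
  A: 0 + 2(36.92) = 73.84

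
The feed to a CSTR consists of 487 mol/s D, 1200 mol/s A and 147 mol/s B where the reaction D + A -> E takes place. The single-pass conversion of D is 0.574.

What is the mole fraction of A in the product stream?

0.592

D reacted = 0.574 × 487 = 279.5 mol/s; ν_D = −1, so ξ = 279.5/1 = 279.5 mol/s.
Outlet amounts (n = n₀ + ν ξ):
  D: 487 − 1(279.5) = 207.5
  A: 1200 − 1(279.5) = 920.5
  E: 0 + 1(279.5) = 279.5
  B: 147 (inert)
Total out = 1554 mol/s; y_A = 920.5 / 1554 = 0.5921.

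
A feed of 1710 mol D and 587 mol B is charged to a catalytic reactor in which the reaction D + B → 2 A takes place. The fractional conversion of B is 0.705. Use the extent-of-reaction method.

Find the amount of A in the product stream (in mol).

828 mol

B reacted = 0.705 × 587 = 413.8 mol; ν_B = −1, so ξ = 413.8/1 = 413.8 mol.
Outlet amounts (n = n₀ + ν ξ):
  D: 1710 − 1(413.8) = 1296
  B: 587 − 1(413.8) = 173.2
  A: 0 + 2(413.8) = 827.7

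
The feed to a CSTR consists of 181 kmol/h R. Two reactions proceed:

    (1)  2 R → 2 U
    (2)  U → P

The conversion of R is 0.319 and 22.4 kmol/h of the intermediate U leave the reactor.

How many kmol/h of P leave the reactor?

35.3 kmol/h

Conversion of R: R consumed = 2ξ₁ = 0.319 × 181 → ξ₁ = 28.87 kmol/h.
U balance: n_U = 0 + 2ξ₁ − 1ξ₂ = 22.4 → ξ₂ = (2·28.87 − 22.4)/1 = 35.34 kmol/h.
Outlet amounts (n = n₀ + Σ ν·ξ):
  R: 181 − 2(28.87) = 123.3
  U: 0 + 2(28.87) − 1(35.34) = 22.4
  P: 0 + 1(35.34) = 35.34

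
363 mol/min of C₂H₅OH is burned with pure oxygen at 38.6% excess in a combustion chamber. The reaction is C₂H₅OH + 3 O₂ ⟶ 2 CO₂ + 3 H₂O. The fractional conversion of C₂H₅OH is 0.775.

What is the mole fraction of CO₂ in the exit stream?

Stoichiometric O₂ = 3 × 363 = 1089 mol/min; O₂ fed = 1089 × 1.386 = 1509 mol/min.
Fuel reacted = 0.775 × 363 → ξ = 281.3 mol/min.
Outlet (n = n₀ + ν ξ):
  C₂H₅OH: 363 − 1(281.3) = 81.68
  O₂: 1509 − 3(281.3) = 665.4
  CO₂: 0 + 2(281.3) = 562.6
  H₂O: 0 + 3(281.3) = 844
Total out = 2154 mol/min; y_CO₂ = 562.6 / 2154 = 0.2613.

0.261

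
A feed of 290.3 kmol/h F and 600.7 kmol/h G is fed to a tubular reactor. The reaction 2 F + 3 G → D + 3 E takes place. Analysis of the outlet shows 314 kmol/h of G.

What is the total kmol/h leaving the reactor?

For G: n = n₀ − 3ξ → 314 = 600.7 − 3ξ, giving ξ = 95.57 kmol/h.
Outlet amounts (n = n₀ + ν ξ):
  F: 290.3 − 2(95.57) = 99.17
  G: 600.7 − 3(95.57) = 314
  D: 0 + 1(95.57) = 95.57
  E: 0 + 3(95.57) = 286.7
Total out = 99.17 + 314 + 95.57 + 286.7 = 795.4 kmol/h.

795 kmol/h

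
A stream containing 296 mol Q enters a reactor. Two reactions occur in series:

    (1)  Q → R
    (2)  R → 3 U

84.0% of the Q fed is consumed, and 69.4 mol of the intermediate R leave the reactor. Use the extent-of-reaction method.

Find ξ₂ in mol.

ξ₂ = 179 mol

Conversion of Q: Q consumed = 1ξ₁ = 0.84 × 296 → ξ₁ = 248.6 mol.
R balance: n_R = 0 + 1ξ₁ − 1ξ₂ = 69.4 → ξ₂ = (1·248.6 − 69.4)/1 = 179.2 mol.
Outlet amounts (n = n₀ + Σ ν·ξ):
  Q: 296 − 1(248.6) = 47.36
  R: 0 + 1(248.6) − 1(179.2) = 69.4
  U: 0 + 3(179.2) = 537.7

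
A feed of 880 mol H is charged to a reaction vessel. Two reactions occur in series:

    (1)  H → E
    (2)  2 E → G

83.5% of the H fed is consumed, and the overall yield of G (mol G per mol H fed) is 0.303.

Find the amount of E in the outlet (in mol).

202 mol

Conversion of H: H consumed = 1ξ₁ = 0.835 × 880 → ξ₁ = 734.8 mol.
Yield of G: 1ξ₂ / 880 = 0.303 → ξ₂ = 266.6 mol.
Outlet amounts (n = n₀ + Σ ν·ξ):
  H: 880 − 1(734.8) = 145.2
  E: 0 + 1(734.8) − 2(266.6) = 201.5
  G: 0 + 1(266.6) = 266.6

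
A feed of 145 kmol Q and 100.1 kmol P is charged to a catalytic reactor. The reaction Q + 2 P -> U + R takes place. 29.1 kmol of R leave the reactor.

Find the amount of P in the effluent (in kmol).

41.9 kmol

For R: n = n₀ + 1ξ → 29.1 = 0 + 1ξ, giving ξ = 29.1 kmol.
Outlet amounts (n = n₀ + ν ξ):
  Q: 145 − 1(29.1) = 115.9
  P: 100.1 − 2(29.1) = 41.9
  U: 0 + 1(29.1) = 29.1
  R: 0 + 1(29.1) = 29.1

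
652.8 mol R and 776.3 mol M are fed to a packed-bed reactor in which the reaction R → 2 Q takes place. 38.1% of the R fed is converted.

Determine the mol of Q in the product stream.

R reacted = 0.381 × 652.8 = 248.7 mol; ν_R = −1, so ξ = 248.7/1 = 248.7 mol.
Outlet amounts (n = n₀ + ν ξ):
  R: 652.8 − 1(248.7) = 404.1
  Q: 0 + 2(248.7) = 497.4
  M: 776.3 (inert)

497 mol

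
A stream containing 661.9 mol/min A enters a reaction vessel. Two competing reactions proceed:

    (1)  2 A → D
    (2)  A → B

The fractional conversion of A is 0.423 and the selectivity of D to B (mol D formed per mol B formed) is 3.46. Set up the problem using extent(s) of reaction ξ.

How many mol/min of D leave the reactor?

Conversion of A: A consumed = 0.423 × 661.9 = 280 mol/min = 2ξ₁ + 1ξ₂.
Selectivity: 1ξ₁ / (1ξ₂) = 3.46 → ξ₁ = 3.46 ξ₂.
Substitute: (2·3.46 + 1) ξ₂ = 280 → ξ₂ = 35.35 mol/min, ξ₁ = 122.3 mol/min.
Outlet amounts (n = n₀ + Σ ν·ξ):
  A: 661.9 − 2(122.3) − 1(35.35) = 381.9
  D: 0 + 1(122.3) = 122.3
  B: 0 + 1(35.35) = 35.35

122 mol/min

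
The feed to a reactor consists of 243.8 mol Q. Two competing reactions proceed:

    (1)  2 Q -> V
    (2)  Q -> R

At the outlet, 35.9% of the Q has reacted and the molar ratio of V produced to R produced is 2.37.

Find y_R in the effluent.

0.0734

Conversion of Q: Q consumed = 0.359 × 243.8 = 87.52 mol = 2ξ₁ + 1ξ₂.
Selectivity: 1ξ₁ / (1ξ₂) = 2.37 → ξ₁ = 2.37 ξ₂.
Substitute: (2·2.37 + 1) ξ₂ = 87.52 → ξ₂ = 15.25 mol, ξ₁ = 36.14 mol.
Outlet amounts (n = n₀ + Σ ν·ξ):
  Q: 243.8 − 2(36.14) − 1(15.25) = 156.3
  V: 0 + 1(36.14) = 36.14
  R: 0 + 1(15.25) = 15.25
Total out = 207.7 mol; y_R = 15.25 / 207.7 = 0.07343.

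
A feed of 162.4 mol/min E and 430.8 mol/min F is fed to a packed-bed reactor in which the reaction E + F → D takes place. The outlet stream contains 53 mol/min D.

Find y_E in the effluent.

0.203

For D: n = n₀ + 1ξ → 53 = 0 + 1ξ, giving ξ = 53 mol/min.
Outlet amounts (n = n₀ + ν ξ):
  E: 162.4 − 1(53) = 109.4
  F: 430.8 − 1(53) = 377.8
  D: 0 + 1(53) = 53
Total out = 540.2 mol/min; y_E = 109.4 / 540.2 = 0.2025.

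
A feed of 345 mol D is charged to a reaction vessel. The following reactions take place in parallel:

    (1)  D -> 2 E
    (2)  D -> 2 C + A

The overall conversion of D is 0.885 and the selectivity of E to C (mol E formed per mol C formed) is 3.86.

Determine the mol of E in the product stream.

Conversion of D: D consumed = 0.885 × 345 = 305.3 mol = 1ξ₁ + 1ξ₂.
Selectivity: 2ξ₁ / (2ξ₂) = 3.86 → ξ₁ = 3.86 ξ₂.
Substitute: (1·3.86 + 1) ξ₂ = 305.3 → ξ₂ = 62.82 mol, ξ₁ = 242.5 mol.
Outlet amounts (n = n₀ + Σ ν·ξ):
  D: 345 − 1(242.5) − 1(62.82) = 39.68
  E: 0 + 2(242.5) = 485
  C: 0 + 2(62.82) = 125.6
  A: 0 + 1(62.82) = 62.82

485 mol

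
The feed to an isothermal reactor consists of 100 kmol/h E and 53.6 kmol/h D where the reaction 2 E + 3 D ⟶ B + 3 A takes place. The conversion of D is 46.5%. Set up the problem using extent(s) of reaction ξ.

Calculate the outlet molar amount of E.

D reacted = 0.465 × 53.6 = 24.92 kmol/h; ν_D = −3, so ξ = 24.92/3 = 8.308 kmol/h.
Outlet amounts (n = n₀ + ν ξ):
  E: 100 − 2(8.308) = 83.38
  D: 53.6 − 3(8.308) = 28.68
  B: 0 + 1(8.308) = 8.308
  A: 0 + 3(8.308) = 24.92

83.4 kmol/h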